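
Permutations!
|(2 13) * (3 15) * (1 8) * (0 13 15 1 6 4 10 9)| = 11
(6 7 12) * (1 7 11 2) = (1 7 12 6 11 2) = [0, 7, 1, 3, 4, 5, 11, 12, 8, 9, 10, 2, 6]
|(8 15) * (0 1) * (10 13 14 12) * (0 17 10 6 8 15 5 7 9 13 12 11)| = 13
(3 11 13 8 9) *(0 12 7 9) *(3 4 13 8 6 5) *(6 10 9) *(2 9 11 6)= (0 12 7 2 9 4 13 10 11 8)(3 6 5)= [12, 1, 9, 6, 13, 3, 5, 2, 0, 4, 11, 8, 7, 10]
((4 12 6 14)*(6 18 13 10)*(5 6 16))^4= (4 10 14 13 6 18 5 12 16)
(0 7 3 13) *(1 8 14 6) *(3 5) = (0 7 5 3 13)(1 8 14 6) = [7, 8, 2, 13, 4, 3, 1, 5, 14, 9, 10, 11, 12, 0, 6]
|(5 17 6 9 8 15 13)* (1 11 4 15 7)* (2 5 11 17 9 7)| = 4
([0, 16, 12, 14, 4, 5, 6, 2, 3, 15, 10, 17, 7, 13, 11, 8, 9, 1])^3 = (1 15 14)(3 17 9)(8 11 16)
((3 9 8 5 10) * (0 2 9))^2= (0 9 5 3 2 8 10)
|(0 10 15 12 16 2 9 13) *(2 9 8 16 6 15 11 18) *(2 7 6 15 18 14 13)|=60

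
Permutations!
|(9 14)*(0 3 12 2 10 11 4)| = |(0 3 12 2 10 11 4)(9 14)| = 14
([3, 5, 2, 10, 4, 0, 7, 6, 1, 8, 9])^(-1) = (0 5 1 8 9 10 3)(6 7)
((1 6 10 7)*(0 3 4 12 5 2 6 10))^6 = (0 6 2 5 12 4 3)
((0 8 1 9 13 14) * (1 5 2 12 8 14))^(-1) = ((0 14)(1 9 13)(2 12 8 5))^(-1) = (0 14)(1 13 9)(2 5 8 12)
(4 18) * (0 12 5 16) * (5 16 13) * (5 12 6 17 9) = (0 6 17 9 5 13 12 16)(4 18) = [6, 1, 2, 3, 18, 13, 17, 7, 8, 5, 10, 11, 16, 12, 14, 15, 0, 9, 4]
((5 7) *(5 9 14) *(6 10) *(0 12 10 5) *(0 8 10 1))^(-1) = ((0 12 1)(5 7 9 14 8 10 6))^(-1) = (0 1 12)(5 6 10 8 14 9 7)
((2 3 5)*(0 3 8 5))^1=((0 3)(2 8 5))^1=(0 3)(2 8 5)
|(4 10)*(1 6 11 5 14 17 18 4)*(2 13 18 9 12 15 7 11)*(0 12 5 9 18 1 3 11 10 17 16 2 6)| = |(0 12 15 7 10 3 11 9 5 14 16 2 13 1)(4 17 18)| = 42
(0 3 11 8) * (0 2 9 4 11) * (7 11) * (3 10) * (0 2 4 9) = (0 10 3 2)(4 7 11 8) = [10, 1, 0, 2, 7, 5, 6, 11, 4, 9, 3, 8]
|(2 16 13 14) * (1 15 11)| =12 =|(1 15 11)(2 16 13 14)|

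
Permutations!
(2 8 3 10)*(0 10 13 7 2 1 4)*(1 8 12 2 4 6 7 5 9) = [10, 6, 12, 13, 0, 9, 7, 4, 3, 1, 8, 11, 2, 5] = (0 10 8 3 13 5 9 1 6 7 4)(2 12)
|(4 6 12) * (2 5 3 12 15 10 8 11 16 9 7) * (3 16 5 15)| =|(2 15 10 8 11 5 16 9 7)(3 12 4 6)| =36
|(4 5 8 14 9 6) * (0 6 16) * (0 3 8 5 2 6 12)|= 30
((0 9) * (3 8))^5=(0 9)(3 8)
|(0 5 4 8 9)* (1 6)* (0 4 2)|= 6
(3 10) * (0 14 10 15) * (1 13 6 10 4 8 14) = (0 1 13 6 10 3 15)(4 8 14) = [1, 13, 2, 15, 8, 5, 10, 7, 14, 9, 3, 11, 12, 6, 4, 0]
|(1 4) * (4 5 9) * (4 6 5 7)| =3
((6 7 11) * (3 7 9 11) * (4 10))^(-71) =(3 7)(4 10)(6 9 11)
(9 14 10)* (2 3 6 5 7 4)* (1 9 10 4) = (1 9 14 4 2 3 6 5 7) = [0, 9, 3, 6, 2, 7, 5, 1, 8, 14, 10, 11, 12, 13, 4]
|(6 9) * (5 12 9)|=4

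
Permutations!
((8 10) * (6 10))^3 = (10)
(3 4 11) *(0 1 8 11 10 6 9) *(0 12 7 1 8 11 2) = (0 8 2)(1 11 3 4 10 6 9 12 7) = [8, 11, 0, 4, 10, 5, 9, 1, 2, 12, 6, 3, 7]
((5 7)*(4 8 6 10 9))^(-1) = (4 9 10 6 8)(5 7)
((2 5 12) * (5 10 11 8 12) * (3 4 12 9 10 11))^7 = (2 12 4 3 10 9 8 11)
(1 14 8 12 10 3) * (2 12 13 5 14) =(1 2 12 10 3)(5 14 8 13) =[0, 2, 12, 1, 4, 14, 6, 7, 13, 9, 3, 11, 10, 5, 8]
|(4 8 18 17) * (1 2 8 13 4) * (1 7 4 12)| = |(1 2 8 18 17 7 4 13 12)| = 9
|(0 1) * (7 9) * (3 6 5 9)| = 10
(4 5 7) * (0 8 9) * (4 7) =(0 8 9)(4 5) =[8, 1, 2, 3, 5, 4, 6, 7, 9, 0]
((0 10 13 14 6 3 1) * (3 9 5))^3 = ((0 10 13 14 6 9 5 3 1))^3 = (0 14 5)(1 13 9)(3 10 6)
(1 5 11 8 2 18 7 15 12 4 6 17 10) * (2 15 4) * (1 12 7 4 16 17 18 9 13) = (1 5 11 8 15 7 16 17 10 12 2 9 13)(4 6 18) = [0, 5, 9, 3, 6, 11, 18, 16, 15, 13, 12, 8, 2, 1, 14, 7, 17, 10, 4]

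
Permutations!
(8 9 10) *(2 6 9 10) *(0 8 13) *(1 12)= (0 8 10 13)(1 12)(2 6 9)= [8, 12, 6, 3, 4, 5, 9, 7, 10, 2, 13, 11, 1, 0]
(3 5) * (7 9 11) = [0, 1, 2, 5, 4, 3, 6, 9, 8, 11, 10, 7] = (3 5)(7 9 11)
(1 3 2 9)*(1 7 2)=(1 3)(2 9 7)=[0, 3, 9, 1, 4, 5, 6, 2, 8, 7]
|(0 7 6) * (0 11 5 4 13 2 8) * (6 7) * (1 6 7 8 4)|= 12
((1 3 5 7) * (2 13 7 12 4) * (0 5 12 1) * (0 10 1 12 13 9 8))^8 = ((0 5 12 4 2 9 8)(1 3 13 7 10))^8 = (0 5 12 4 2 9 8)(1 7 3 10 13)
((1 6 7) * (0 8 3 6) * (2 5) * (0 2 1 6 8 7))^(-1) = (0 6 7)(1 5 2)(3 8)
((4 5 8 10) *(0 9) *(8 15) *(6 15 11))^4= (4 15 5 8 11 10 6)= ((0 9)(4 5 11 6 15 8 10))^4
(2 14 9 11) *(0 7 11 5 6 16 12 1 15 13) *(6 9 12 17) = (0 7 11 2 14 12 1 15 13)(5 9)(6 16 17) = [7, 15, 14, 3, 4, 9, 16, 11, 8, 5, 10, 2, 1, 0, 12, 13, 17, 6]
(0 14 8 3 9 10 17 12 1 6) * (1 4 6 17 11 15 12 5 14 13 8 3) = (0 13 8 1 17 5 14 3 9 10 11 15 12 4 6) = [13, 17, 2, 9, 6, 14, 0, 7, 1, 10, 11, 15, 4, 8, 3, 12, 16, 5]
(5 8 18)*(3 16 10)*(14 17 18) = (3 16 10)(5 8 14 17 18) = [0, 1, 2, 16, 4, 8, 6, 7, 14, 9, 3, 11, 12, 13, 17, 15, 10, 18, 5]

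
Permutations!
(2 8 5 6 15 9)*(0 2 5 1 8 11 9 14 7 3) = [2, 8, 11, 0, 4, 6, 15, 3, 1, 5, 10, 9, 12, 13, 7, 14] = (0 2 11 9 5 6 15 14 7 3)(1 8)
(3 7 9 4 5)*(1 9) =(1 9 4 5 3 7) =[0, 9, 2, 7, 5, 3, 6, 1, 8, 4]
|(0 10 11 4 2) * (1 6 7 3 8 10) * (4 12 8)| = 28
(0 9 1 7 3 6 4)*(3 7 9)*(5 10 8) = (0 3 6 4)(1 9)(5 10 8) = [3, 9, 2, 6, 0, 10, 4, 7, 5, 1, 8]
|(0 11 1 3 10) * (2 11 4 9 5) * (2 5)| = 8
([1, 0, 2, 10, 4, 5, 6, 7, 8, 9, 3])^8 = [0, 1, 2, 3, 4, 5, 6, 7, 8, 9, 10]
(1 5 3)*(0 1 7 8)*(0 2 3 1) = [0, 5, 3, 7, 4, 1, 6, 8, 2] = (1 5)(2 3 7 8)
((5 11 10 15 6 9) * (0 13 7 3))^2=(0 7)(3 13)(5 10 6)(9 11 15)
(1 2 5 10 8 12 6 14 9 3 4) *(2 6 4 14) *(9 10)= [0, 6, 5, 14, 1, 9, 2, 7, 12, 3, 8, 11, 4, 13, 10]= (1 6 2 5 9 3 14 10 8 12 4)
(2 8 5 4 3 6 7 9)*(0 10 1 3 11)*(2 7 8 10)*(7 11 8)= (0 2 10 1 3 6 7 9 11)(4 8 5)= [2, 3, 10, 6, 8, 4, 7, 9, 5, 11, 1, 0]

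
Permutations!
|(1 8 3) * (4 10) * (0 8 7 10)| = |(0 8 3 1 7 10 4)| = 7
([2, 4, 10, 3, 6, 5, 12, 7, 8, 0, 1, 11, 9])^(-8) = (12)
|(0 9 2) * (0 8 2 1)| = |(0 9 1)(2 8)| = 6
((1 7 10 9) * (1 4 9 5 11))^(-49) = (1 7 10 5 11)(4 9)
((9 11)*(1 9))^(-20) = ((1 9 11))^(-20) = (1 9 11)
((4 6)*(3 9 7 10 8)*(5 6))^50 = (10)(4 6 5) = ((3 9 7 10 8)(4 5 6))^50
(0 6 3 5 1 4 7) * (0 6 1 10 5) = (0 1 4 7 6 3)(5 10) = [1, 4, 2, 0, 7, 10, 3, 6, 8, 9, 5]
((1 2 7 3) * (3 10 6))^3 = ((1 2 7 10 6 3))^3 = (1 10)(2 6)(3 7)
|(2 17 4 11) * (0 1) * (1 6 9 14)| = |(0 6 9 14 1)(2 17 4 11)| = 20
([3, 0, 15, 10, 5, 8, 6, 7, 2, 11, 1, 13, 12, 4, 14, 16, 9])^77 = [3, 0, 13, 10, 16, 9, 6, 7, 11, 8, 1, 2, 12, 15, 14, 4, 5]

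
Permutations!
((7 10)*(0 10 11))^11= (0 11 7 10)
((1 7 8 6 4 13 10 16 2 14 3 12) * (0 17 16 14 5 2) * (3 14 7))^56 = ((0 17 16)(1 3 12)(2 5)(4 13 10 7 8 6))^56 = (0 16 17)(1 12 3)(4 10 8)(6 13 7)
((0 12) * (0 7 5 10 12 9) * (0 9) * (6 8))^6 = ((5 10 12 7)(6 8))^6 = (5 12)(7 10)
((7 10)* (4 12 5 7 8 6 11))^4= (4 10)(5 6)(7 11)(8 12)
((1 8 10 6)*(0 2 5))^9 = (1 8 10 6)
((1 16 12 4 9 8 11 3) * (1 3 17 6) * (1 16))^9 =((4 9 8 11 17 6 16 12))^9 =(4 9 8 11 17 6 16 12)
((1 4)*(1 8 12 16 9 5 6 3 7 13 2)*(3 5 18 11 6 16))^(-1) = ((1 4 8 12 3 7 13 2)(5 16 9 18 11 6))^(-1) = (1 2 13 7 3 12 8 4)(5 6 11 18 9 16)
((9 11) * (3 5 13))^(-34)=(3 13 5)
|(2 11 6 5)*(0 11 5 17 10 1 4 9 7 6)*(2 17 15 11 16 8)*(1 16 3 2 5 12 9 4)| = |(0 3 2 12 9 7 6 15 11)(5 17 10 16 8)| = 45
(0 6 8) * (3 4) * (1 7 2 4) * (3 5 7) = [6, 3, 4, 1, 5, 7, 8, 2, 0] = (0 6 8)(1 3)(2 4 5 7)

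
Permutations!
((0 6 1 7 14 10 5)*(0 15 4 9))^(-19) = (0 6 1 7 14 10 5 15 4 9)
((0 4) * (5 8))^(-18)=((0 4)(5 8))^(-18)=(8)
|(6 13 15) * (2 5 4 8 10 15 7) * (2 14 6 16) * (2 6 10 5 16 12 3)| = |(2 16 6 13 7 14 10 15 12 3)(4 8 5)| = 30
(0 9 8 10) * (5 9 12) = (0 12 5 9 8 10) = [12, 1, 2, 3, 4, 9, 6, 7, 10, 8, 0, 11, 5]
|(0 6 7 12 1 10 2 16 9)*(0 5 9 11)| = |(0 6 7 12 1 10 2 16 11)(5 9)| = 18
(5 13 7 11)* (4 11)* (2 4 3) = [0, 1, 4, 2, 11, 13, 6, 3, 8, 9, 10, 5, 12, 7] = (2 4 11 5 13 7 3)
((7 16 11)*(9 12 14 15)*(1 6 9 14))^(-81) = ((1 6 9 12)(7 16 11)(14 15))^(-81) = (16)(1 12 9 6)(14 15)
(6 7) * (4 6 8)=[0, 1, 2, 3, 6, 5, 7, 8, 4]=(4 6 7 8)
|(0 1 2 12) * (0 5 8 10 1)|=|(1 2 12 5 8 10)|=6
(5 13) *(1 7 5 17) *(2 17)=(1 7 5 13 2 17)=[0, 7, 17, 3, 4, 13, 6, 5, 8, 9, 10, 11, 12, 2, 14, 15, 16, 1]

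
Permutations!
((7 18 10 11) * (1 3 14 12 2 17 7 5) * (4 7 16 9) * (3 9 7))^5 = ((1 9 4 3 14 12 2 17 16 7 18 10 11 5))^5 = (1 12 18 9 2 10 4 17 11 3 16 5 14 7)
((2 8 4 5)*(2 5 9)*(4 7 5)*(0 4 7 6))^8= ((0 4 9 2 8 6)(5 7))^8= (0 9 8)(2 6 4)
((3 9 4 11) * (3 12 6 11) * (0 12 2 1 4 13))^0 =(13)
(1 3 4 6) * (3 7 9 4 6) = (1 7 9 4 3 6) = [0, 7, 2, 6, 3, 5, 1, 9, 8, 4]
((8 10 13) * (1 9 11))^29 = ((1 9 11)(8 10 13))^29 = (1 11 9)(8 13 10)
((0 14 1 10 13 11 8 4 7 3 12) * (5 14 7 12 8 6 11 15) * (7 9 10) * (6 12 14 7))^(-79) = ((0 9 10 13 15 5 7 3 8 4 14 1 6 11 12))^(-79) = (0 1 3 13 12 14 7 10 11 4 5 9 6 8 15)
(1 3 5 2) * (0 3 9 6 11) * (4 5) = (0 3 4 5 2 1 9 6 11) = [3, 9, 1, 4, 5, 2, 11, 7, 8, 6, 10, 0]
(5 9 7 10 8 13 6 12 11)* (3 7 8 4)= (3 7 10 4)(5 9 8 13 6 12 11)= [0, 1, 2, 7, 3, 9, 12, 10, 13, 8, 4, 5, 11, 6]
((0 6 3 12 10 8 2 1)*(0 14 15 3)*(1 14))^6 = (2 8 10 12 3 15 14)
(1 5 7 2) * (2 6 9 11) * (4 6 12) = [0, 5, 1, 3, 6, 7, 9, 12, 8, 11, 10, 2, 4] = (1 5 7 12 4 6 9 11 2)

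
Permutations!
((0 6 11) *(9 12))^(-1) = ((0 6 11)(9 12))^(-1) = (0 11 6)(9 12)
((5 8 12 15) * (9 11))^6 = ((5 8 12 15)(9 11))^6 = (5 12)(8 15)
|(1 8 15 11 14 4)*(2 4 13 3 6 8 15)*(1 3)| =5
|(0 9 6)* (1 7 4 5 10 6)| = 8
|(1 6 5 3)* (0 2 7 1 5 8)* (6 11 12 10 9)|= |(0 2 7 1 11 12 10 9 6 8)(3 5)|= 10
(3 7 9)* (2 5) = (2 5)(3 7 9) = [0, 1, 5, 7, 4, 2, 6, 9, 8, 3]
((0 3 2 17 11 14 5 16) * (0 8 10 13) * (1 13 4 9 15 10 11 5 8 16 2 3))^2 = (0 13 1)(2 5 17)(4 15)(8 14 11)(9 10)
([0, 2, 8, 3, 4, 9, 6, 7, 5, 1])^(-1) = [0, 9, 1, 3, 4, 8, 6, 7, 2, 5]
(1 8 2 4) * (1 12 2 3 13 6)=(1 8 3 13 6)(2 4 12)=[0, 8, 4, 13, 12, 5, 1, 7, 3, 9, 10, 11, 2, 6]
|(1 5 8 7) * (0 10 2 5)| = |(0 10 2 5 8 7 1)| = 7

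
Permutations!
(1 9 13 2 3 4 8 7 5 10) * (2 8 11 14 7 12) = (1 9 13 8 12 2 3 4 11 14 7 5 10) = [0, 9, 3, 4, 11, 10, 6, 5, 12, 13, 1, 14, 2, 8, 7]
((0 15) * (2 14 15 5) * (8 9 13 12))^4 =((0 5 2 14 15)(8 9 13 12))^4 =(0 15 14 2 5)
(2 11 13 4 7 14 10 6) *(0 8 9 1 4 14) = (0 8 9 1 4 7)(2 11 13 14 10 6) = [8, 4, 11, 3, 7, 5, 2, 0, 9, 1, 6, 13, 12, 14, 10]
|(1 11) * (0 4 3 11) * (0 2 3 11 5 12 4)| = |(1 2 3 5 12 4 11)| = 7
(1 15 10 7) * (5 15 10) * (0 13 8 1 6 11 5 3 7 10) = (0 13 8 1)(3 7 6 11 5 15) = [13, 0, 2, 7, 4, 15, 11, 6, 1, 9, 10, 5, 12, 8, 14, 3]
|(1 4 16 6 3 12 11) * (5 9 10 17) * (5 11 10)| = 18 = |(1 4 16 6 3 12 10 17 11)(5 9)|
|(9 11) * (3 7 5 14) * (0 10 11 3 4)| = |(0 10 11 9 3 7 5 14 4)| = 9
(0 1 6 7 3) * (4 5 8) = (0 1 6 7 3)(4 5 8) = [1, 6, 2, 0, 5, 8, 7, 3, 4]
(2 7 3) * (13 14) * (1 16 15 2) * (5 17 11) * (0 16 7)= (0 16 15 2)(1 7 3)(5 17 11)(13 14)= [16, 7, 0, 1, 4, 17, 6, 3, 8, 9, 10, 5, 12, 14, 13, 2, 15, 11]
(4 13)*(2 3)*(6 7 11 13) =[0, 1, 3, 2, 6, 5, 7, 11, 8, 9, 10, 13, 12, 4] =(2 3)(4 6 7 11 13)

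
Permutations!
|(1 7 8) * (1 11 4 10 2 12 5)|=|(1 7 8 11 4 10 2 12 5)|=9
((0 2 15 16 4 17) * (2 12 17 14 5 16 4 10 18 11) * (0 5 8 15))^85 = (0 16 2 5 11 17 18 12 10)(4 14 8 15) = ((0 12 17 5 16 10 18 11 2)(4 14 8 15))^85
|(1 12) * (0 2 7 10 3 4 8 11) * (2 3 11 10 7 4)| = |(0 3 2 4 8 10 11)(1 12)| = 14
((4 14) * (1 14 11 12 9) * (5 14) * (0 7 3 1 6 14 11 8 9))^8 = ((0 7 3 1 5 11 12)(4 8 9 6 14))^8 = (0 7 3 1 5 11 12)(4 6 8 14 9)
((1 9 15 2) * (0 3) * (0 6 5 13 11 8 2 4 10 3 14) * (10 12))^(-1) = ((0 14)(1 9 15 4 12 10 3 6 5 13 11 8 2))^(-1) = (0 14)(1 2 8 11 13 5 6 3 10 12 4 15 9)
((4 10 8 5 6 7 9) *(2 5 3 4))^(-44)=(10)(2 5 6 7 9)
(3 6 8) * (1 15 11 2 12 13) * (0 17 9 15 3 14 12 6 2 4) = (0 17 9 15 11 4)(1 3 2 6 8 14 12 13) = [17, 3, 6, 2, 0, 5, 8, 7, 14, 15, 10, 4, 13, 1, 12, 11, 16, 9]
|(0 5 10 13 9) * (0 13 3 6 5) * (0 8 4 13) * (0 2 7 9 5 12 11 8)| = |(2 7 9)(3 6 12 11 8 4 13 5 10)| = 9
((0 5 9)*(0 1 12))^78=(0 1 5 12 9)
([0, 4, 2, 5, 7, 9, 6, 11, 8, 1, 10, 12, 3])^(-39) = [0, 4, 2, 5, 7, 9, 6, 11, 8, 1, 10, 12, 3]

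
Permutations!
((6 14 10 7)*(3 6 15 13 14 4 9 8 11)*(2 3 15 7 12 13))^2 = ((2 3 6 4 9 8 11 15)(10 12 13 14))^2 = (2 6 9 11)(3 4 8 15)(10 13)(12 14)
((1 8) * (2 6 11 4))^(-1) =((1 8)(2 6 11 4))^(-1) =(1 8)(2 4 11 6)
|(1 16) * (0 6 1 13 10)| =|(0 6 1 16 13 10)| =6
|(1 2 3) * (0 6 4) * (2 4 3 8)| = 10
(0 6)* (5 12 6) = (0 5 12 6) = [5, 1, 2, 3, 4, 12, 0, 7, 8, 9, 10, 11, 6]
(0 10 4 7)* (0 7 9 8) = (0 10 4 9 8) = [10, 1, 2, 3, 9, 5, 6, 7, 0, 8, 4]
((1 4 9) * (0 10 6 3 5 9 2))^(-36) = ((0 10 6 3 5 9 1 4 2))^(-36) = (10)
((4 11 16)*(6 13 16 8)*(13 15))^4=(4 15 11 13 8 16 6)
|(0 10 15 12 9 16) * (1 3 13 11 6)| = 30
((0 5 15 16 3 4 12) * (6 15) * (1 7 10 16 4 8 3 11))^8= ((0 5 6 15 4 12)(1 7 10 16 11)(3 8))^8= (0 6 4)(1 16 7 11 10)(5 15 12)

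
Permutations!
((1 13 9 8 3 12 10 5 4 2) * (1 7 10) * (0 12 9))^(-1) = (0 13 1 12)(2 4 5 10 7)(3 8 9)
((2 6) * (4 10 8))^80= (4 8 10)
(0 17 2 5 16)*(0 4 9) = (0 17 2 5 16 4 9) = [17, 1, 5, 3, 9, 16, 6, 7, 8, 0, 10, 11, 12, 13, 14, 15, 4, 2]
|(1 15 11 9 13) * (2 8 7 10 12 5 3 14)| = 40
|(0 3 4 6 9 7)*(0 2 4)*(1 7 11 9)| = 10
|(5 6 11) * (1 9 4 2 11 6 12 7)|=|(1 9 4 2 11 5 12 7)|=8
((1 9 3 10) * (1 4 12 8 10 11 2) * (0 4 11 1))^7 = ((0 4 12 8 10 11 2)(1 9 3))^7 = (12)(1 9 3)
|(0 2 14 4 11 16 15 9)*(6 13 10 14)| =|(0 2 6 13 10 14 4 11 16 15 9)| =11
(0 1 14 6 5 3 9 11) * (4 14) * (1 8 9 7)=(0 8 9 11)(1 4 14 6 5 3 7)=[8, 4, 2, 7, 14, 3, 5, 1, 9, 11, 10, 0, 12, 13, 6]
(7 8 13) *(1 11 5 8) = (1 11 5 8 13 7) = [0, 11, 2, 3, 4, 8, 6, 1, 13, 9, 10, 5, 12, 7]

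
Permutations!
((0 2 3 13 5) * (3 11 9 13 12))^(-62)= ((0 2 11 9 13 5)(3 12))^(-62)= (0 13 11)(2 5 9)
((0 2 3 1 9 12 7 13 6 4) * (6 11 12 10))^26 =(0 3 9 6)(1 10 4 2)(7 11)(12 13)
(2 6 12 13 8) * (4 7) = [0, 1, 6, 3, 7, 5, 12, 4, 2, 9, 10, 11, 13, 8] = (2 6 12 13 8)(4 7)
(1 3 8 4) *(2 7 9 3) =(1 2 7 9 3 8 4) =[0, 2, 7, 8, 1, 5, 6, 9, 4, 3]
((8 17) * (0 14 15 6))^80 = (17)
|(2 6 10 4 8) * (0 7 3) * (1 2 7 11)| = |(0 11 1 2 6 10 4 8 7 3)| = 10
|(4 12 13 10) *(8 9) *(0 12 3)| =|(0 12 13 10 4 3)(8 9)| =6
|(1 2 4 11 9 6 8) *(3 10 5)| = 21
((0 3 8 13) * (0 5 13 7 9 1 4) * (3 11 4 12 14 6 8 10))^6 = (1 9 7 8 6 14 12)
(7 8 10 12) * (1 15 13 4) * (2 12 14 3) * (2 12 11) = (1 15 13 4)(2 11)(3 12 7 8 10 14) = [0, 15, 11, 12, 1, 5, 6, 8, 10, 9, 14, 2, 7, 4, 3, 13]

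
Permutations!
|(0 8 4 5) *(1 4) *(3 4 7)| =7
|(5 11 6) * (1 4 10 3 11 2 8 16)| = 10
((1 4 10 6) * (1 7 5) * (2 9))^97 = (1 4 10 6 7 5)(2 9)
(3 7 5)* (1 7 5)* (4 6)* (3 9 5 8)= (1 7)(3 8)(4 6)(5 9)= [0, 7, 2, 8, 6, 9, 4, 1, 3, 5]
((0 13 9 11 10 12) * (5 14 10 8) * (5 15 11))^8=((0 13 9 5 14 10 12)(8 15 11))^8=(0 13 9 5 14 10 12)(8 11 15)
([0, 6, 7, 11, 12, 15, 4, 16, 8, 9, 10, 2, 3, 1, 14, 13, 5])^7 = [0, 7, 6, 13, 5, 3, 16, 4, 8, 9, 10, 1, 15, 2, 14, 11, 12]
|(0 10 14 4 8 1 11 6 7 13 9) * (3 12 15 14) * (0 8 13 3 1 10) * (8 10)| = 12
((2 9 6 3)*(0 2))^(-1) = ((0 2 9 6 3))^(-1) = (0 3 6 9 2)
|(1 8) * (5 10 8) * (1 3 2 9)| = 7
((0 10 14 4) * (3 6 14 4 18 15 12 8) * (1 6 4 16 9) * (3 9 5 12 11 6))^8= ((0 10 16 5 12 8 9 1 3 4)(6 14 18 15 11))^8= (0 3 9 12 16)(1 8 5 10 4)(6 15 14 11 18)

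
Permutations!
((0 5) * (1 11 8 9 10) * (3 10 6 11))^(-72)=(11)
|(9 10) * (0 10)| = 3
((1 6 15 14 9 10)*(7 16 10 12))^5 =((1 6 15 14 9 12 7 16 10))^5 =(1 12 6 7 15 16 14 10 9)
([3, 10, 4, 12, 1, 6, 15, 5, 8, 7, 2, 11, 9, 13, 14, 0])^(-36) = (0 7)(3 5)(6 12)(9 15)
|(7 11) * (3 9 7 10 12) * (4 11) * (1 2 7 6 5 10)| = 30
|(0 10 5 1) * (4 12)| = |(0 10 5 1)(4 12)| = 4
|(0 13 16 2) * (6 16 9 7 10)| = |(0 13 9 7 10 6 16 2)| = 8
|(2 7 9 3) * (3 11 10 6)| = 7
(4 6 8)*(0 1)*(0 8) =(0 1 8 4 6) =[1, 8, 2, 3, 6, 5, 0, 7, 4]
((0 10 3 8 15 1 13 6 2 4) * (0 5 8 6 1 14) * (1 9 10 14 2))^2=(1 9 3)(2 5 15 4 8)(6 13 10)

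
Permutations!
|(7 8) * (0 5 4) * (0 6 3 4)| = |(0 5)(3 4 6)(7 8)| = 6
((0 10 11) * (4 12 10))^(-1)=((0 4 12 10 11))^(-1)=(0 11 10 12 4)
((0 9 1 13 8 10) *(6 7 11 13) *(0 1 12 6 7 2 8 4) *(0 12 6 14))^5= ((0 9 6 2 8 10 1 7 11 13 4 12 14))^5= (0 10 4 6 7 14 8 13 9 1 12 2 11)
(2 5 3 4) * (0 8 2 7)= [8, 1, 5, 4, 7, 3, 6, 0, 2]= (0 8 2 5 3 4 7)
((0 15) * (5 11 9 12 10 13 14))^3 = (0 15)(5 12 14 9 13 11 10)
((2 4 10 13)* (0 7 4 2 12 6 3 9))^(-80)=(0 7 4 10 13 12 6 3 9)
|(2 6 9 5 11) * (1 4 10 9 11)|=|(1 4 10 9 5)(2 6 11)|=15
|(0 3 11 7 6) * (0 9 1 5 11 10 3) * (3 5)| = |(1 3 10 5 11 7 6 9)| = 8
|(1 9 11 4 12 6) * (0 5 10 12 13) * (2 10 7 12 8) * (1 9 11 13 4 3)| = |(0 5 7 12 6 9 13)(1 11 3)(2 10 8)| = 21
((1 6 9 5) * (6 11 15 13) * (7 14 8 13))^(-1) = (1 5 9 6 13 8 14 7 15 11)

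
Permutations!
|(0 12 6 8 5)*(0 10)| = 6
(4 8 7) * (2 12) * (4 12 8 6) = (2 8 7 12)(4 6) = [0, 1, 8, 3, 6, 5, 4, 12, 7, 9, 10, 11, 2]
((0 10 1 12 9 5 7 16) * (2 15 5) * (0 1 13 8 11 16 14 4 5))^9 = ((0 10 13 8 11 16 1 12 9 2 15)(4 5 7 14))^9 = (0 2 12 16 8 10 15 9 1 11 13)(4 5 7 14)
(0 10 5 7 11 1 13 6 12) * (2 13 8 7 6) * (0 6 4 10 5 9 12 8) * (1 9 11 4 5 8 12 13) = [8, 0, 1, 3, 10, 5, 12, 4, 7, 13, 11, 9, 6, 2] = (0 8 7 4 10 11 9 13 2 1)(6 12)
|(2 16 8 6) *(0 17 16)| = |(0 17 16 8 6 2)| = 6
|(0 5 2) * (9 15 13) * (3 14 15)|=15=|(0 5 2)(3 14 15 13 9)|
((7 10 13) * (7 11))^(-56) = ((7 10 13 11))^(-56) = (13)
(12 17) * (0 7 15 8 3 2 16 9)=(0 7 15 8 3 2 16 9)(12 17)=[7, 1, 16, 2, 4, 5, 6, 15, 3, 0, 10, 11, 17, 13, 14, 8, 9, 12]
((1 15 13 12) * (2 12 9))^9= ((1 15 13 9 2 12))^9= (1 9)(2 15)(12 13)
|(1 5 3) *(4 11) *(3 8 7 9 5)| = 4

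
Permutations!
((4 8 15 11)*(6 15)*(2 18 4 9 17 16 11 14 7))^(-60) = (2 6)(4 14)(7 8)(15 18)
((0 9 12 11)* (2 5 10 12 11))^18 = ((0 9 11)(2 5 10 12))^18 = (2 10)(5 12)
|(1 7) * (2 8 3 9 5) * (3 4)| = 6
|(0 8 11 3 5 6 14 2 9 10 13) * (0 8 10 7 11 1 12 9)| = |(0 10 13 8 1 12 9 7 11 3 5 6 14 2)| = 14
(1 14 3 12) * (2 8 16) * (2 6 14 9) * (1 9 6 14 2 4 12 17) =(1 6 2 8 16 14 3 17)(4 12 9) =[0, 6, 8, 17, 12, 5, 2, 7, 16, 4, 10, 11, 9, 13, 3, 15, 14, 1]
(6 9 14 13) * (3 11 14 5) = (3 11 14 13 6 9 5) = [0, 1, 2, 11, 4, 3, 9, 7, 8, 5, 10, 14, 12, 6, 13]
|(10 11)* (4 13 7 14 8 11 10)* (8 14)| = |(14)(4 13 7 8 11)| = 5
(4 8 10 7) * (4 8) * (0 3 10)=(0 3 10 7 8)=[3, 1, 2, 10, 4, 5, 6, 8, 0, 9, 7]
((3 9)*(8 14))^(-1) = (3 9)(8 14)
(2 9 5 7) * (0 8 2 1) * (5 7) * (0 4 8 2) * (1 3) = (0 2 9 7 3 1 4 8) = [2, 4, 9, 1, 8, 5, 6, 3, 0, 7]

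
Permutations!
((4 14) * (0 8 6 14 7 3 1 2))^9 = (14)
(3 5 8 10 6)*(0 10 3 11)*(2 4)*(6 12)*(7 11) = (0 10 12 6 7 11)(2 4)(3 5 8) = [10, 1, 4, 5, 2, 8, 7, 11, 3, 9, 12, 0, 6]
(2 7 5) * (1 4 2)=(1 4 2 7 5)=[0, 4, 7, 3, 2, 1, 6, 5]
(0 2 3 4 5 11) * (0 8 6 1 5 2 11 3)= (0 11 8 6 1 5 3 4 2)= [11, 5, 0, 4, 2, 3, 1, 7, 6, 9, 10, 8]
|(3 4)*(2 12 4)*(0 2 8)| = 6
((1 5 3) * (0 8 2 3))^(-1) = (0 5 1 3 2 8)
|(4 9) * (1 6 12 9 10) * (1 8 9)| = |(1 6 12)(4 10 8 9)| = 12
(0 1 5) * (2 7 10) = (0 1 5)(2 7 10) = [1, 5, 7, 3, 4, 0, 6, 10, 8, 9, 2]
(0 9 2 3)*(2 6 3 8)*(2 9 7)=(0 7 2 8 9 6 3)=[7, 1, 8, 0, 4, 5, 3, 2, 9, 6]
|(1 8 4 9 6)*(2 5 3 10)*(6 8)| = |(1 6)(2 5 3 10)(4 9 8)| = 12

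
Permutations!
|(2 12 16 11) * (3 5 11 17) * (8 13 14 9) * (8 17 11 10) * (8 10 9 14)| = |(2 12 16 11)(3 5 9 17)(8 13)| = 4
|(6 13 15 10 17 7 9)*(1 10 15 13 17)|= 4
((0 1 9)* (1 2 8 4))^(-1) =(0 9 1 4 8 2)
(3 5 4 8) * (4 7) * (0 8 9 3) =[8, 1, 2, 5, 9, 7, 6, 4, 0, 3] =(0 8)(3 5 7 4 9)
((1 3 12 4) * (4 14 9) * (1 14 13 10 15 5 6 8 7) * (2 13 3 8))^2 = ((1 8 7)(2 13 10 15 5 6)(3 12)(4 14 9))^2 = (1 7 8)(2 10 5)(4 9 14)(6 13 15)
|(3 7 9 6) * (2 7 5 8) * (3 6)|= 6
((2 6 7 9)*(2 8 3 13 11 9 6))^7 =(3 11 8 13 9)(6 7)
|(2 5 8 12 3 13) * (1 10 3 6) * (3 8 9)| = |(1 10 8 12 6)(2 5 9 3 13)| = 5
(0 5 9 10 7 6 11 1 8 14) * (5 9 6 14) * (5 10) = (0 9 5 6 11 1 8 10 7 14) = [9, 8, 2, 3, 4, 6, 11, 14, 10, 5, 7, 1, 12, 13, 0]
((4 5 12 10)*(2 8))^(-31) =(2 8)(4 5 12 10)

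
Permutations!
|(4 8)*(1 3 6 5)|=|(1 3 6 5)(4 8)|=4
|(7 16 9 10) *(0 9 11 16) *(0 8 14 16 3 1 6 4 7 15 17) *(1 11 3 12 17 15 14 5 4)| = |(0 9 10 14 16 3 11 12 17)(1 6)(4 7 8 5)| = 36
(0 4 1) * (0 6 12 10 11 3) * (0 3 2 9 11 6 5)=(0 4 1 5)(2 9 11)(6 12 10)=[4, 5, 9, 3, 1, 0, 12, 7, 8, 11, 6, 2, 10]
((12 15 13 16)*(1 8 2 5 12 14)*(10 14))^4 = ((1 8 2 5 12 15 13 16 10 14))^4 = (1 12 10 2 13)(5 16 8 15 14)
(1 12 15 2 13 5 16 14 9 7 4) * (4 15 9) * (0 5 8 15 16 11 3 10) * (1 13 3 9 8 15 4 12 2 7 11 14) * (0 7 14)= (0 5)(1 2 3 10 7 16)(4 13 15 14 12 8)(9 11)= [5, 2, 3, 10, 13, 0, 6, 16, 4, 11, 7, 9, 8, 15, 12, 14, 1]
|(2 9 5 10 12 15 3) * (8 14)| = |(2 9 5 10 12 15 3)(8 14)| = 14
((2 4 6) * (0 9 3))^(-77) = (0 9 3)(2 4 6)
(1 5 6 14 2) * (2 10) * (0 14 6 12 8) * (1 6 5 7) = [14, 7, 6, 3, 4, 12, 5, 1, 0, 9, 2, 11, 8, 13, 10] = (0 14 10 2 6 5 12 8)(1 7)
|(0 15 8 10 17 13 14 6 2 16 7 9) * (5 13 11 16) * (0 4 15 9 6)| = |(0 9 4 15 8 10 17 11 16 7 6 2 5 13 14)| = 15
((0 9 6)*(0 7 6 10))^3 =(10)(6 7)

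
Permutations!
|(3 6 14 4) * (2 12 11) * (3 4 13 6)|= |(2 12 11)(6 14 13)|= 3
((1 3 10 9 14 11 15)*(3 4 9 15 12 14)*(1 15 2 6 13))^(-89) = (15)(1 13 6 2 10 3 9 4)(11 12 14)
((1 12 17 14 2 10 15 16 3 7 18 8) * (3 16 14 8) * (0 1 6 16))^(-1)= ((0 1 12 17 8 6 16)(2 10 15 14)(3 7 18))^(-1)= (0 16 6 8 17 12 1)(2 14 15 10)(3 18 7)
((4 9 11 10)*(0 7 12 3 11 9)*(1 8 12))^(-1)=((0 7 1 8 12 3 11 10 4))^(-1)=(0 4 10 11 3 12 8 1 7)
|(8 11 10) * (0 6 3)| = 3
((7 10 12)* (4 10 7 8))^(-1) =(4 8 12 10)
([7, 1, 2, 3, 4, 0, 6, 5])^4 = (0 7 5)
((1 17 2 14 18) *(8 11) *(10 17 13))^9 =(1 10 2 18 13 17 14)(8 11)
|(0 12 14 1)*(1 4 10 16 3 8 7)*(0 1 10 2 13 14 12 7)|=12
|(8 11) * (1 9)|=|(1 9)(8 11)|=2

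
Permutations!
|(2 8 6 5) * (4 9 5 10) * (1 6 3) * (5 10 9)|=9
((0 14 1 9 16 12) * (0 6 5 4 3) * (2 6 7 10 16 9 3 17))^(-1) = (0 3 1 14)(2 17 4 5 6)(7 12 16 10) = ((0 14 1 3)(2 6 5 4 17)(7 10 16 12))^(-1)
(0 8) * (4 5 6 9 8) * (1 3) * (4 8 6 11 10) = (0 8)(1 3)(4 5 11 10)(6 9) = [8, 3, 2, 1, 5, 11, 9, 7, 0, 6, 4, 10]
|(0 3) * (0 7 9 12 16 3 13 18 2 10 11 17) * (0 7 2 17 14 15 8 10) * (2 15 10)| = |(0 13 18 17 7 9 12 16 3 15 8 2)(10 11 14)| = 12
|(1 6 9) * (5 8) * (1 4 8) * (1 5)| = 5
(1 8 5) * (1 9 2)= (1 8 5 9 2)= [0, 8, 1, 3, 4, 9, 6, 7, 5, 2]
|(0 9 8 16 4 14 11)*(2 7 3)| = 21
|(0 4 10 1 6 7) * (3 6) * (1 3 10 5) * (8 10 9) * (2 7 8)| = 28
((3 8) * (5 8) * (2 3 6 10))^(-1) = (2 10 6 8 5 3)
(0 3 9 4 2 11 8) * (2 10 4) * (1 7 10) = [3, 7, 11, 9, 1, 5, 6, 10, 0, 2, 4, 8] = (0 3 9 2 11 8)(1 7 10 4)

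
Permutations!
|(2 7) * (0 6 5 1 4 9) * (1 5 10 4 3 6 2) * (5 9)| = |(0 2 7 1 3 6 10 4 5 9)| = 10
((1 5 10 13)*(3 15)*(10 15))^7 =(1 5 15 3 10 13)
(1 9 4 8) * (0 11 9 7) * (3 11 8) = (0 8 1 7)(3 11 9 4) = [8, 7, 2, 11, 3, 5, 6, 0, 1, 4, 10, 9]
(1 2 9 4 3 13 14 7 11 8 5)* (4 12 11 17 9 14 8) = (1 2 14 7 17 9 12 11 4 3 13 8 5) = [0, 2, 14, 13, 3, 1, 6, 17, 5, 12, 10, 4, 11, 8, 7, 15, 16, 9]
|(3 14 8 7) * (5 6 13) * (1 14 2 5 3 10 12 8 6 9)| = 8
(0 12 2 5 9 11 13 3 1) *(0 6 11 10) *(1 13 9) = [12, 6, 5, 13, 4, 1, 11, 7, 8, 10, 0, 9, 2, 3] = (0 12 2 5 1 6 11 9 10)(3 13)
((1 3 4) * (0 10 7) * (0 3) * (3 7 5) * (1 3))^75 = (0 1 5 10)(3 4)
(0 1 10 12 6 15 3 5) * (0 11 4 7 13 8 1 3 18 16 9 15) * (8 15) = (0 3 5 11 4 7 13 15 18 16 9 8 1 10 12 6) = [3, 10, 2, 5, 7, 11, 0, 13, 1, 8, 12, 4, 6, 15, 14, 18, 9, 17, 16]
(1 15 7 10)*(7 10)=(1 15 10)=[0, 15, 2, 3, 4, 5, 6, 7, 8, 9, 1, 11, 12, 13, 14, 10]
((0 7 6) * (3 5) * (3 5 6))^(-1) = (0 6 3 7)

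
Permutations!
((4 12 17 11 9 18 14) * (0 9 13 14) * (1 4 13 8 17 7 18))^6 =(0 18 7 12 4 1 9)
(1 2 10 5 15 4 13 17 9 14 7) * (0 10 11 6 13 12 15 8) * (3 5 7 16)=(0 10 7 1 2 11 6 13 17 9 14 16 3 5 8)(4 12 15)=[10, 2, 11, 5, 12, 8, 13, 1, 0, 14, 7, 6, 15, 17, 16, 4, 3, 9]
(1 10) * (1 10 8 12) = [0, 8, 2, 3, 4, 5, 6, 7, 12, 9, 10, 11, 1] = (1 8 12)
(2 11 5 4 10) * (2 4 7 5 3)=(2 11 3)(4 10)(5 7)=[0, 1, 11, 2, 10, 7, 6, 5, 8, 9, 4, 3]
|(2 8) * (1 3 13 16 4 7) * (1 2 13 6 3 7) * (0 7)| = 8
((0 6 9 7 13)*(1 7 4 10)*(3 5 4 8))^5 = (0 5 13 3 7 8 1 9 10 6 4)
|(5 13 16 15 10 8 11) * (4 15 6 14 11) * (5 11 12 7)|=28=|(4 15 10 8)(5 13 16 6 14 12 7)|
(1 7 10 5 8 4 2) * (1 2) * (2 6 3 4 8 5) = (1 7 10 2 6 3 4) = [0, 7, 6, 4, 1, 5, 3, 10, 8, 9, 2]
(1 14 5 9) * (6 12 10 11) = (1 14 5 9)(6 12 10 11) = [0, 14, 2, 3, 4, 9, 12, 7, 8, 1, 11, 6, 10, 13, 5]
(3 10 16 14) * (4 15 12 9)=(3 10 16 14)(4 15 12 9)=[0, 1, 2, 10, 15, 5, 6, 7, 8, 4, 16, 11, 9, 13, 3, 12, 14]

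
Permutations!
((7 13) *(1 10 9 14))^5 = ((1 10 9 14)(7 13))^5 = (1 10 9 14)(7 13)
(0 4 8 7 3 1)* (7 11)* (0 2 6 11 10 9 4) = (1 2 6 11 7 3)(4 8 10 9) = [0, 2, 6, 1, 8, 5, 11, 3, 10, 4, 9, 7]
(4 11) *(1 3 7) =(1 3 7)(4 11) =[0, 3, 2, 7, 11, 5, 6, 1, 8, 9, 10, 4]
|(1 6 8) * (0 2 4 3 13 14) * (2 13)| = |(0 13 14)(1 6 8)(2 4 3)| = 3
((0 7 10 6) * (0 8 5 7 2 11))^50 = ((0 2 11)(5 7 10 6 8))^50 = (0 11 2)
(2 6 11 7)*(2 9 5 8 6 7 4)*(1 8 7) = (1 8 6 11 4 2)(5 7 9) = [0, 8, 1, 3, 2, 7, 11, 9, 6, 5, 10, 4]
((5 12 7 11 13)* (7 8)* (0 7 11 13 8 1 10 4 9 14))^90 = ((0 7 13 5 12 1 10 4 9 14)(8 11))^90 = (14)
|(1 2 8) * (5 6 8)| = 5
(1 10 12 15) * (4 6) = (1 10 12 15)(4 6) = [0, 10, 2, 3, 6, 5, 4, 7, 8, 9, 12, 11, 15, 13, 14, 1]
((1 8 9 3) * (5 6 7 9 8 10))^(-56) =(10)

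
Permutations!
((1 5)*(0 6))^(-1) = (0 6)(1 5)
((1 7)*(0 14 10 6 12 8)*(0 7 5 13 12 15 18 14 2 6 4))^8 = ((0 2 6 15 18 14 10 4)(1 5 13 12 8 7))^8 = (18)(1 13 8)(5 12 7)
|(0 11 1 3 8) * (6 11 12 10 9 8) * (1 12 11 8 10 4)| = |(0 11 12 4 1 3 6 8)(9 10)| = 8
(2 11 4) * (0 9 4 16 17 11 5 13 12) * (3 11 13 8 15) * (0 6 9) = (2 5 8 15 3 11 16 17 13 12 6 9 4) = [0, 1, 5, 11, 2, 8, 9, 7, 15, 4, 10, 16, 6, 12, 14, 3, 17, 13]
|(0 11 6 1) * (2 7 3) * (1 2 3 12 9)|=8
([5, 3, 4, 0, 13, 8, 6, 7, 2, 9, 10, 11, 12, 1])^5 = (0 13 8 3 4 5 1 2)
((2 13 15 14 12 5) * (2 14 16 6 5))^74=(2 15 6 14)(5 12 13 16)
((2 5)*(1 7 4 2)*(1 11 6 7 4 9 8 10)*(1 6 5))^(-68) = ((1 4 2)(5 11)(6 7 9 8 10))^(-68) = (11)(1 4 2)(6 9 10 7 8)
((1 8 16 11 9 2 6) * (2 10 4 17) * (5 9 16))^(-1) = (1 6 2 17 4 10 9 5 8)(11 16)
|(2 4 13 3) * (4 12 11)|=6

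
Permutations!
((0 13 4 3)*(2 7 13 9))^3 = (0 7 3 2 4 9 13)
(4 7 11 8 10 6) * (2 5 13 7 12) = (2 5 13 7 11 8 10 6 4 12) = [0, 1, 5, 3, 12, 13, 4, 11, 10, 9, 6, 8, 2, 7]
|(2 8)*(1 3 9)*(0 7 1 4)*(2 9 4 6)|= 20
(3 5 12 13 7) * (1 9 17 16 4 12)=[0, 9, 2, 5, 12, 1, 6, 3, 8, 17, 10, 11, 13, 7, 14, 15, 4, 16]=(1 9 17 16 4 12 13 7 3 5)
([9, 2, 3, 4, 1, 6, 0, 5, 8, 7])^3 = (0 5 9 6 7)(1 4 3 2)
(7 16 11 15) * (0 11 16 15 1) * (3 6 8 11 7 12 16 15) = [7, 0, 2, 6, 4, 5, 8, 3, 11, 9, 10, 1, 16, 13, 14, 12, 15] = (0 7 3 6 8 11 1)(12 16 15)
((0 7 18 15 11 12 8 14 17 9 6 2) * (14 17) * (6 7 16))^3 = (0 2 6 16)(7 11 17 18 12 9 15 8)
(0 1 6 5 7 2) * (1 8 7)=(0 8 7 2)(1 6 5)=[8, 6, 0, 3, 4, 1, 5, 2, 7]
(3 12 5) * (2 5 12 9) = (12)(2 5 3 9) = [0, 1, 5, 9, 4, 3, 6, 7, 8, 2, 10, 11, 12]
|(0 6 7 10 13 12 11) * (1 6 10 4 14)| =5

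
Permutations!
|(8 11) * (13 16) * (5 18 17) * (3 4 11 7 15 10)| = 42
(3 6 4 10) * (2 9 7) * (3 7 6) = (2 9 6 4 10 7) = [0, 1, 9, 3, 10, 5, 4, 2, 8, 6, 7]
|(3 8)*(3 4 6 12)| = 5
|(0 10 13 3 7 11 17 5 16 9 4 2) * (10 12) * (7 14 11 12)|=14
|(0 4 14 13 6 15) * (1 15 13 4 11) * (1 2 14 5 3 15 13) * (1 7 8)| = |(0 11 2 14 4 5 3 15)(1 13 6 7 8)| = 40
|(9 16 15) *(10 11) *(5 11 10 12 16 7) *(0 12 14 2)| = |(0 12 16 15 9 7 5 11 14 2)| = 10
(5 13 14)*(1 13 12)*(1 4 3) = (1 13 14 5 12 4 3) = [0, 13, 2, 1, 3, 12, 6, 7, 8, 9, 10, 11, 4, 14, 5]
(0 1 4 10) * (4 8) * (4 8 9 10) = [1, 9, 2, 3, 4, 5, 6, 7, 8, 10, 0] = (0 1 9 10)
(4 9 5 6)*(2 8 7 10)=(2 8 7 10)(4 9 5 6)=[0, 1, 8, 3, 9, 6, 4, 10, 7, 5, 2]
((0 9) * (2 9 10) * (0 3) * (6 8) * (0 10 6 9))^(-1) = ((0 6 8 9 3 10 2))^(-1) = (0 2 10 3 9 8 6)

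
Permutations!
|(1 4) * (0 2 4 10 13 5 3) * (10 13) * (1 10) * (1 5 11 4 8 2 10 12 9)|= 12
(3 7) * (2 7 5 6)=(2 7 3 5 6)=[0, 1, 7, 5, 4, 6, 2, 3]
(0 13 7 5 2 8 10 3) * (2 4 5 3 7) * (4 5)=(0 13 2 8 10 7 3)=[13, 1, 8, 0, 4, 5, 6, 3, 10, 9, 7, 11, 12, 2]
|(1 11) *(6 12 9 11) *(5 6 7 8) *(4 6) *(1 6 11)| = |(1 7 8 5 4 11 6 12 9)| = 9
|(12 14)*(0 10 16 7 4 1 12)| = 8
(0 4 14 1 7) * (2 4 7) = (0 7)(1 2 4 14) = [7, 2, 4, 3, 14, 5, 6, 0, 8, 9, 10, 11, 12, 13, 1]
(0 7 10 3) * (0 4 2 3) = (0 7 10)(2 3 4) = [7, 1, 3, 4, 2, 5, 6, 10, 8, 9, 0]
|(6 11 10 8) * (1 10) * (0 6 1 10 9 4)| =8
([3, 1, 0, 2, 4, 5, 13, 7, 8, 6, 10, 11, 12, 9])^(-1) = [2, 1, 3, 0, 4, 5, 9, 7, 8, 13, 10, 11, 12, 6]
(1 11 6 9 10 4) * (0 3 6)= (0 3 6 9 10 4 1 11)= [3, 11, 2, 6, 1, 5, 9, 7, 8, 10, 4, 0]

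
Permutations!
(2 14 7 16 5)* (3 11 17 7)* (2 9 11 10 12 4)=(2 14 3 10 12 4)(5 9 11 17 7 16)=[0, 1, 14, 10, 2, 9, 6, 16, 8, 11, 12, 17, 4, 13, 3, 15, 5, 7]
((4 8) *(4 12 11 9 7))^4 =(4 9 12)(7 11 8)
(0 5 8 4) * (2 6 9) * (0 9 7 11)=(0 5 8 4 9 2 6 7 11)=[5, 1, 6, 3, 9, 8, 7, 11, 4, 2, 10, 0]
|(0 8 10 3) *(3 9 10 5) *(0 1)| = |(0 8 5 3 1)(9 10)| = 10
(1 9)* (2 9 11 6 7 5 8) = (1 11 6 7 5 8 2 9) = [0, 11, 9, 3, 4, 8, 7, 5, 2, 1, 10, 6]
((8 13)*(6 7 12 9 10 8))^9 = (6 12 10 13 7 9 8)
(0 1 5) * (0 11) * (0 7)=(0 1 5 11 7)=[1, 5, 2, 3, 4, 11, 6, 0, 8, 9, 10, 7]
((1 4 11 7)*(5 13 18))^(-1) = (1 7 11 4)(5 18 13)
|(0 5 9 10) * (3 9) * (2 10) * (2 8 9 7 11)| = 14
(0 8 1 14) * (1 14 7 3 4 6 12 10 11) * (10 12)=(0 8 14)(1 7 3 4 6 10 11)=[8, 7, 2, 4, 6, 5, 10, 3, 14, 9, 11, 1, 12, 13, 0]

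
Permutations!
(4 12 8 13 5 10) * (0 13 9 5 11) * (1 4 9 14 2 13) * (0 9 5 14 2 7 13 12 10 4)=(0 1)(2 12 8)(4 10 5)(7 13 11 9 14)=[1, 0, 12, 3, 10, 4, 6, 13, 2, 14, 5, 9, 8, 11, 7]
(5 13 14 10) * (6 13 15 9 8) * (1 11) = (1 11)(5 15 9 8 6 13 14 10) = [0, 11, 2, 3, 4, 15, 13, 7, 6, 8, 5, 1, 12, 14, 10, 9]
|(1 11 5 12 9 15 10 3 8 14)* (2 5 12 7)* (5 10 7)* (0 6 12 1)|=22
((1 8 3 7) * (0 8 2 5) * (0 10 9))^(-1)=((0 8 3 7 1 2 5 10 9))^(-1)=(0 9 10 5 2 1 7 3 8)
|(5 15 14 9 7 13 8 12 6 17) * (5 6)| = 8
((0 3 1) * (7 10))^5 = (0 1 3)(7 10)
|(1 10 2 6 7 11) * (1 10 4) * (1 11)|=7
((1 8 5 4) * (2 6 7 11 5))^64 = (11)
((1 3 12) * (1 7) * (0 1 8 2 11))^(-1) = ((0 1 3 12 7 8 2 11))^(-1) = (0 11 2 8 7 12 3 1)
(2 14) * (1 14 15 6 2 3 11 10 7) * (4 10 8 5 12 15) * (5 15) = (1 14 3 11 8 15 6 2 4 10 7)(5 12) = [0, 14, 4, 11, 10, 12, 2, 1, 15, 9, 7, 8, 5, 13, 3, 6]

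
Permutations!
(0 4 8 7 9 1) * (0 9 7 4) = (1 9)(4 8) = [0, 9, 2, 3, 8, 5, 6, 7, 4, 1]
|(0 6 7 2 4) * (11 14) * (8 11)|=15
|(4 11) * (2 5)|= 2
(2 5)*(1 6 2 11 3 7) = [0, 6, 5, 7, 4, 11, 2, 1, 8, 9, 10, 3] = (1 6 2 5 11 3 7)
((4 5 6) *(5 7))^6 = (4 5)(6 7)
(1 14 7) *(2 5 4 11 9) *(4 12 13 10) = (1 14 7)(2 5 12 13 10 4 11 9) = [0, 14, 5, 3, 11, 12, 6, 1, 8, 2, 4, 9, 13, 10, 7]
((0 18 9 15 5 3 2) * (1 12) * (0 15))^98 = ((0 18 9)(1 12)(2 15 5 3))^98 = (0 9 18)(2 5)(3 15)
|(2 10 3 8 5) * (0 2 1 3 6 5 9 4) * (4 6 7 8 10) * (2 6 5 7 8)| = |(0 6 7 2 4)(1 3 10 8 9 5)| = 30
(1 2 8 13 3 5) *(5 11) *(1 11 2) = (2 8 13 3)(5 11) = [0, 1, 8, 2, 4, 11, 6, 7, 13, 9, 10, 5, 12, 3]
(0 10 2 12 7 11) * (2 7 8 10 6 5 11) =(0 6 5 11)(2 12 8 10 7) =[6, 1, 12, 3, 4, 11, 5, 2, 10, 9, 7, 0, 8]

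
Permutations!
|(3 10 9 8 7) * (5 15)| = |(3 10 9 8 7)(5 15)| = 10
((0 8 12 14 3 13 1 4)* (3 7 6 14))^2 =((0 8 12 3 13 1 4)(6 14 7))^2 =(0 12 13 4 8 3 1)(6 7 14)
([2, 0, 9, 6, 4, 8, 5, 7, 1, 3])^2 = [9, 2, 3, 5, 4, 1, 8, 7, 0, 6]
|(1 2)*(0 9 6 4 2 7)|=|(0 9 6 4 2 1 7)|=7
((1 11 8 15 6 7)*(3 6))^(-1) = (1 7 6 3 15 8 11)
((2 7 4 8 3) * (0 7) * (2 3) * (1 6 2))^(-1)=((0 7 4 8 1 6 2))^(-1)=(0 2 6 1 8 4 7)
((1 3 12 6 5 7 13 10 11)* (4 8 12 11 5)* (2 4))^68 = (13)(1 11 3)(2 12 4 6 8)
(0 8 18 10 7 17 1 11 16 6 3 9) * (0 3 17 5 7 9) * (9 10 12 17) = [8, 11, 2, 0, 4, 7, 9, 5, 18, 3, 10, 16, 17, 13, 14, 15, 6, 1, 12] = (0 8 18 12 17 1 11 16 6 9 3)(5 7)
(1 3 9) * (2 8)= (1 3 9)(2 8)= [0, 3, 8, 9, 4, 5, 6, 7, 2, 1]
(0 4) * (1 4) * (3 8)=[1, 4, 2, 8, 0, 5, 6, 7, 3]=(0 1 4)(3 8)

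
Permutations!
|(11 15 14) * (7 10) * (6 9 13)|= |(6 9 13)(7 10)(11 15 14)|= 6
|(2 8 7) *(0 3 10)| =3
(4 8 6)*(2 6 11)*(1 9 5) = (1 9 5)(2 6 4 8 11) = [0, 9, 6, 3, 8, 1, 4, 7, 11, 5, 10, 2]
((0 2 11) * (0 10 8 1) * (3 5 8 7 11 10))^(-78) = (0 7 5)(1 10 3)(2 11 8)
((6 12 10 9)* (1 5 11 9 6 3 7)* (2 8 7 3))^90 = (12)(1 7 8 2 9 11 5)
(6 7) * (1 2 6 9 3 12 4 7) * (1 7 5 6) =(1 2)(3 12 4 5 6 7 9) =[0, 2, 1, 12, 5, 6, 7, 9, 8, 3, 10, 11, 4]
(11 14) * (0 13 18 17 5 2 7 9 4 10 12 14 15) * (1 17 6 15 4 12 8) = (0 13 18 6 15)(1 17 5 2 7 9 12 14 11 4 10 8) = [13, 17, 7, 3, 10, 2, 15, 9, 1, 12, 8, 4, 14, 18, 11, 0, 16, 5, 6]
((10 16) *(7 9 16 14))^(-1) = ((7 9 16 10 14))^(-1) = (7 14 10 16 9)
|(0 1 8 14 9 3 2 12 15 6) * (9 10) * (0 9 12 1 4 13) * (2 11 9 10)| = 12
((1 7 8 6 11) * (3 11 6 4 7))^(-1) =((1 3 11)(4 7 8))^(-1) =(1 11 3)(4 8 7)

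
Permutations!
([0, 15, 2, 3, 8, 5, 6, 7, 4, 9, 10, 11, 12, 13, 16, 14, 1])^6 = [0, 14, 2, 3, 4, 5, 6, 7, 8, 9, 10, 11, 12, 13, 1, 16, 15]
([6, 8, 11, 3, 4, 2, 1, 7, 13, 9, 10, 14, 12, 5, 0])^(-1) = [14, 6, 5, 3, 4, 13, 0, 7, 1, 9, 10, 2, 12, 8, 11]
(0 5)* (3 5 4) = (0 4 3 5) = [4, 1, 2, 5, 3, 0]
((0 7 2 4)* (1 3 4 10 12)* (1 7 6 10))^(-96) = (0 12 1)(2 4 10)(3 6 7)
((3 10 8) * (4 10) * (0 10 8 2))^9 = ((0 10 2)(3 4 8))^9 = (10)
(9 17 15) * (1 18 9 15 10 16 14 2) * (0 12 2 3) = [12, 18, 1, 0, 4, 5, 6, 7, 8, 17, 16, 11, 2, 13, 3, 15, 14, 10, 9] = (0 12 2 1 18 9 17 10 16 14 3)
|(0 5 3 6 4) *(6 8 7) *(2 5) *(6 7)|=7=|(0 2 5 3 8 6 4)|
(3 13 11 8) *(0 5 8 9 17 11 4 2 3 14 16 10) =(0 5 8 14 16 10)(2 3 13 4)(9 17 11) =[5, 1, 3, 13, 2, 8, 6, 7, 14, 17, 0, 9, 12, 4, 16, 15, 10, 11]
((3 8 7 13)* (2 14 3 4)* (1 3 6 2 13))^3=((1 3 8 7)(2 14 6)(4 13))^3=(14)(1 7 8 3)(4 13)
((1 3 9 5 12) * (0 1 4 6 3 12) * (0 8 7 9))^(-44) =((0 1 12 4 6 3)(5 8 7 9))^(-44) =(0 6 12)(1 3 4)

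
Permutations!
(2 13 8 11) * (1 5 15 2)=(1 5 15 2 13 8 11)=[0, 5, 13, 3, 4, 15, 6, 7, 11, 9, 10, 1, 12, 8, 14, 2]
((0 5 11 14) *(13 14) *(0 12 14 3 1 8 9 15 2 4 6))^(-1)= ((0 5 11 13 3 1 8 9 15 2 4 6)(12 14))^(-1)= (0 6 4 2 15 9 8 1 3 13 11 5)(12 14)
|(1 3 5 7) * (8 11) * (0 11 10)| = 4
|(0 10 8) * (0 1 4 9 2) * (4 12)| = 8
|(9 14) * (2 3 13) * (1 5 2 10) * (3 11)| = 14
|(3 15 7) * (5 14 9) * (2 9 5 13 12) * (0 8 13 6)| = 42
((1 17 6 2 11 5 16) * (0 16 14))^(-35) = (0 16 1 17 6 2 11 5 14)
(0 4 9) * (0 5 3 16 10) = (0 4 9 5 3 16 10) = [4, 1, 2, 16, 9, 3, 6, 7, 8, 5, 0, 11, 12, 13, 14, 15, 10]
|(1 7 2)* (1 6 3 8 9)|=7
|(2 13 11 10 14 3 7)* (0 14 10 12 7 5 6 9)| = 30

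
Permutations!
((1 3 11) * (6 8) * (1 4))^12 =(11) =((1 3 11 4)(6 8))^12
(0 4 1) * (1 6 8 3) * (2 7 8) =(0 4 6 2 7 8 3 1) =[4, 0, 7, 1, 6, 5, 2, 8, 3]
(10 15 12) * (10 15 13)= (10 13)(12 15)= [0, 1, 2, 3, 4, 5, 6, 7, 8, 9, 13, 11, 15, 10, 14, 12]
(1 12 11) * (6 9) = (1 12 11)(6 9) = [0, 12, 2, 3, 4, 5, 9, 7, 8, 6, 10, 1, 11]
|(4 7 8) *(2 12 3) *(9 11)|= |(2 12 3)(4 7 8)(9 11)|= 6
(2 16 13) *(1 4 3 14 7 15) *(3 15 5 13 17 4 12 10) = (1 12 10 3 14 7 5 13 2 16 17 4 15) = [0, 12, 16, 14, 15, 13, 6, 5, 8, 9, 3, 11, 10, 2, 7, 1, 17, 4]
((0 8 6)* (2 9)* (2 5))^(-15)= ((0 8 6)(2 9 5))^(-15)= (9)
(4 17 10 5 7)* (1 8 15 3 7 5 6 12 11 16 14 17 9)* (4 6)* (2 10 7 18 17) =(1 8 15 3 18 17 7 6 12 11 16 14 2 10 4 9) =[0, 8, 10, 18, 9, 5, 12, 6, 15, 1, 4, 16, 11, 13, 2, 3, 14, 7, 17]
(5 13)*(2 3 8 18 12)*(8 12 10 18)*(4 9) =(2 3 12)(4 9)(5 13)(10 18) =[0, 1, 3, 12, 9, 13, 6, 7, 8, 4, 18, 11, 2, 5, 14, 15, 16, 17, 10]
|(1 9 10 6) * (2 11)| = 4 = |(1 9 10 6)(2 11)|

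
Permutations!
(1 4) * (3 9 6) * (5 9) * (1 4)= (3 5 9 6)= [0, 1, 2, 5, 4, 9, 3, 7, 8, 6]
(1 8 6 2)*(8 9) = (1 9 8 6 2) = [0, 9, 1, 3, 4, 5, 2, 7, 6, 8]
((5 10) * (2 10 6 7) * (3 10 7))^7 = ((2 7)(3 10 5 6))^7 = (2 7)(3 6 5 10)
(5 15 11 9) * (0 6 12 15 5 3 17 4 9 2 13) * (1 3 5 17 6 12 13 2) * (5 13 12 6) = [6, 3, 2, 5, 9, 17, 12, 7, 8, 13, 10, 1, 15, 0, 14, 11, 16, 4] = (0 6 12 15 11 1 3 5 17 4 9 13)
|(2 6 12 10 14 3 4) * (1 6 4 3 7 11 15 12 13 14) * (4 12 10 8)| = 8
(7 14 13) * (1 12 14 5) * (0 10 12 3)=[10, 3, 2, 0, 4, 1, 6, 5, 8, 9, 12, 11, 14, 7, 13]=(0 10 12 14 13 7 5 1 3)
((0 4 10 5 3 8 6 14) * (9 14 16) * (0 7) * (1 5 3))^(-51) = (0 7 14 9 16 6 8 3 10 4)(1 5)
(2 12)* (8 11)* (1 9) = (1 9)(2 12)(8 11) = [0, 9, 12, 3, 4, 5, 6, 7, 11, 1, 10, 8, 2]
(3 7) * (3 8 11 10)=(3 7 8 11 10)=[0, 1, 2, 7, 4, 5, 6, 8, 11, 9, 3, 10]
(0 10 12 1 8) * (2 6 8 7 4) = (0 10 12 1 7 4 2 6 8) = [10, 7, 6, 3, 2, 5, 8, 4, 0, 9, 12, 11, 1]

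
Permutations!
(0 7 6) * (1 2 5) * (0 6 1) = (0 7 1 2 5) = [7, 2, 5, 3, 4, 0, 6, 1]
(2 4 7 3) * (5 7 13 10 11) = [0, 1, 4, 2, 13, 7, 6, 3, 8, 9, 11, 5, 12, 10] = (2 4 13 10 11 5 7 3)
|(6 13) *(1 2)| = 2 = |(1 2)(6 13)|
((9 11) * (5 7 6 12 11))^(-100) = (5 6 11)(7 12 9)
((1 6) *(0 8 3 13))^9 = (0 8 3 13)(1 6) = ((0 8 3 13)(1 6))^9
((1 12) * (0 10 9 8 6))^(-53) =(0 9 6 10 8)(1 12)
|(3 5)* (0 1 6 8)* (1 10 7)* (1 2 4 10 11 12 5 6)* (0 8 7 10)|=9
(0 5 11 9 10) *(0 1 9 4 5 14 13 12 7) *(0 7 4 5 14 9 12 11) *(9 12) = [12, 9, 2, 3, 14, 0, 6, 7, 8, 10, 1, 5, 4, 11, 13] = (0 12 4 14 13 11 5)(1 9 10)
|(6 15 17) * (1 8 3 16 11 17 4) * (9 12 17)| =|(1 8 3 16 11 9 12 17 6 15 4)| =11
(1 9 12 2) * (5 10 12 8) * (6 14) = (1 9 8 5 10 12 2)(6 14) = [0, 9, 1, 3, 4, 10, 14, 7, 5, 8, 12, 11, 2, 13, 6]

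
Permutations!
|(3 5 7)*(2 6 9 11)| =12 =|(2 6 9 11)(3 5 7)|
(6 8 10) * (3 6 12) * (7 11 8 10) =(3 6 10 12)(7 11 8) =[0, 1, 2, 6, 4, 5, 10, 11, 7, 9, 12, 8, 3]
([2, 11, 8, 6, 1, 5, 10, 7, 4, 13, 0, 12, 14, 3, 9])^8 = [9, 10, 13, 11, 6, 5, 12, 7, 3, 4, 14, 0, 2, 1, 8]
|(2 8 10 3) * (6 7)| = 4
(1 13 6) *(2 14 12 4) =(1 13 6)(2 14 12 4) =[0, 13, 14, 3, 2, 5, 1, 7, 8, 9, 10, 11, 4, 6, 12]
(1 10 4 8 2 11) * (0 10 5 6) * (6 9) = (0 10 4 8 2 11 1 5 9 6) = [10, 5, 11, 3, 8, 9, 0, 7, 2, 6, 4, 1]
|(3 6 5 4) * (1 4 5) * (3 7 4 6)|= |(1 6)(4 7)|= 2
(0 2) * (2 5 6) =(0 5 6 2) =[5, 1, 0, 3, 4, 6, 2]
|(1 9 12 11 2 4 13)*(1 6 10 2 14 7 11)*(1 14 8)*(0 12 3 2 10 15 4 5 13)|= 15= |(0 12 14 7 11 8 1 9 3 2 5 13 6 15 4)|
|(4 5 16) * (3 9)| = |(3 9)(4 5 16)| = 6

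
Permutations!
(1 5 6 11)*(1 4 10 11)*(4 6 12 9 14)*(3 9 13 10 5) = (1 3 9 14 4 5 12 13 10 11 6) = [0, 3, 2, 9, 5, 12, 1, 7, 8, 14, 11, 6, 13, 10, 4]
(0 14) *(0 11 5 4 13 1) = [14, 0, 2, 3, 13, 4, 6, 7, 8, 9, 10, 5, 12, 1, 11] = (0 14 11 5 4 13 1)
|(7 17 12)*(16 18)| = |(7 17 12)(16 18)| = 6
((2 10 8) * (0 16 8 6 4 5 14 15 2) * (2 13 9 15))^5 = ((0 16 8)(2 10 6 4 5 14)(9 15 13))^5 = (0 8 16)(2 14 5 4 6 10)(9 13 15)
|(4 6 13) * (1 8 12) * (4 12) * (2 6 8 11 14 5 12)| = 30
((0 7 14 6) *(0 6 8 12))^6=((0 7 14 8 12))^6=(0 7 14 8 12)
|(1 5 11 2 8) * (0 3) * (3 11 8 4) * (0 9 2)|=|(0 11)(1 5 8)(2 4 3 9)|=12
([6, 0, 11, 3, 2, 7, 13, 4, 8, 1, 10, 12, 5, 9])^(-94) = (0 6 13 9 1)(2 12 7)(4 11 5)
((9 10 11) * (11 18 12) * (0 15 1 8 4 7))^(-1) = (0 7 4 8 1 15)(9 11 12 18 10)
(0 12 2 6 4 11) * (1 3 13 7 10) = [12, 3, 6, 13, 11, 5, 4, 10, 8, 9, 1, 0, 2, 7] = (0 12 2 6 4 11)(1 3 13 7 10)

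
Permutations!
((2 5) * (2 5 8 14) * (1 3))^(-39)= ((1 3)(2 8 14))^(-39)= (14)(1 3)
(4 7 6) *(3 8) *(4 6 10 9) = (3 8)(4 7 10 9) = [0, 1, 2, 8, 7, 5, 6, 10, 3, 4, 9]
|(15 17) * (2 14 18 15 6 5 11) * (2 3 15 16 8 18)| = |(2 14)(3 15 17 6 5 11)(8 18 16)| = 6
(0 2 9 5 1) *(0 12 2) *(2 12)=[0, 2, 9, 3, 4, 1, 6, 7, 8, 5, 10, 11, 12]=(12)(1 2 9 5)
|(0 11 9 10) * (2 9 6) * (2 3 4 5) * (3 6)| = |(0 11 3 4 5 2 9 10)| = 8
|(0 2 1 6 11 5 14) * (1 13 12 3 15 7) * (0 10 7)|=|(0 2 13 12 3 15)(1 6 11 5 14 10 7)|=42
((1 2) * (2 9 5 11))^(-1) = (1 2 11 5 9)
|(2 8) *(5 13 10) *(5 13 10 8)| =5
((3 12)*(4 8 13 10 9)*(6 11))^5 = (13)(3 12)(6 11) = ((3 12)(4 8 13 10 9)(6 11))^5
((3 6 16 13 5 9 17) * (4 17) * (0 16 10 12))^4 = (0 9 6 16 4 10 13 17 12 5 3)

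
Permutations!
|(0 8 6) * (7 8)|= 4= |(0 7 8 6)|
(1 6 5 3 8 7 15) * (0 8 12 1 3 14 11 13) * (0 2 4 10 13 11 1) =(0 8 7 15 3 12)(1 6 5 14)(2 4 10 13) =[8, 6, 4, 12, 10, 14, 5, 15, 7, 9, 13, 11, 0, 2, 1, 3]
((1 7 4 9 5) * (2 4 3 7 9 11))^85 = (1 9 5)(2 4 11)(3 7)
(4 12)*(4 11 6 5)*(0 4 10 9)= (0 4 12 11 6 5 10 9)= [4, 1, 2, 3, 12, 10, 5, 7, 8, 0, 9, 6, 11]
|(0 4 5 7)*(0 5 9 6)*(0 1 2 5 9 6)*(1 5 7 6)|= 6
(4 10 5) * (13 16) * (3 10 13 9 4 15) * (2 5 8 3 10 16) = (2 5 15 10 8 3 16 9 4 13) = [0, 1, 5, 16, 13, 15, 6, 7, 3, 4, 8, 11, 12, 2, 14, 10, 9]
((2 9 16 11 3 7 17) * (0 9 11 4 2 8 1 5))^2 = ((0 9 16 4 2 11 3 7 17 8 1 5))^2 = (0 16 2 3 17 1)(4 11 7 8 5 9)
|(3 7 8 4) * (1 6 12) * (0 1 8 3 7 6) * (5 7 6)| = 12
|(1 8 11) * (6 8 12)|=|(1 12 6 8 11)|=5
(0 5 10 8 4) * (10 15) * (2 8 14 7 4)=(0 5 15 10 14 7 4)(2 8)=[5, 1, 8, 3, 0, 15, 6, 4, 2, 9, 14, 11, 12, 13, 7, 10]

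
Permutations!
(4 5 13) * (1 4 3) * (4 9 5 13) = (1 9 5 4 13 3) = [0, 9, 2, 1, 13, 4, 6, 7, 8, 5, 10, 11, 12, 3]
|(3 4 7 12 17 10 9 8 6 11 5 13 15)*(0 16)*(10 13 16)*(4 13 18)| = |(0 10 9 8 6 11 5 16)(3 13 15)(4 7 12 17 18)| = 120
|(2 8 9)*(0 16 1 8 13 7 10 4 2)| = 5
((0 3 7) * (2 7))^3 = (0 7 2 3)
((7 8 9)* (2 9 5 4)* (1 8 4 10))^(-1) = ((1 8 5 10)(2 9 7 4))^(-1) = (1 10 5 8)(2 4 7 9)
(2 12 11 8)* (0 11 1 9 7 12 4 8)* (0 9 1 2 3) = [11, 1, 4, 0, 8, 5, 6, 12, 3, 7, 10, 9, 2] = (0 11 9 7 12 2 4 8 3)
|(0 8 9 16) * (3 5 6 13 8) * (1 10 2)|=24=|(0 3 5 6 13 8 9 16)(1 10 2)|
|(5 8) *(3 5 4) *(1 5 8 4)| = |(1 5 4 3 8)| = 5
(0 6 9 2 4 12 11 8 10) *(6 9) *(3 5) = (0 9 2 4 12 11 8 10)(3 5) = [9, 1, 4, 5, 12, 3, 6, 7, 10, 2, 0, 8, 11]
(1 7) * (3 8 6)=(1 7)(3 8 6)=[0, 7, 2, 8, 4, 5, 3, 1, 6]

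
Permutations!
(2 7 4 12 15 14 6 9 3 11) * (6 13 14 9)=(2 7 4 12 15 9 3 11)(13 14)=[0, 1, 7, 11, 12, 5, 6, 4, 8, 3, 10, 2, 15, 14, 13, 9]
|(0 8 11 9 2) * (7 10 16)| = 15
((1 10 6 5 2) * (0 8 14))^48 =((0 8 14)(1 10 6 5 2))^48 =(14)(1 5 10 2 6)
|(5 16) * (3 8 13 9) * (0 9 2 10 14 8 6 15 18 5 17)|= |(0 9 3 6 15 18 5 16 17)(2 10 14 8 13)|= 45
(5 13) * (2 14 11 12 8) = (2 14 11 12 8)(5 13) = [0, 1, 14, 3, 4, 13, 6, 7, 2, 9, 10, 12, 8, 5, 11]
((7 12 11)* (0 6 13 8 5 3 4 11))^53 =((0 6 13 8 5 3 4 11 7 12))^53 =(0 8 4 12 13 3 7 6 5 11)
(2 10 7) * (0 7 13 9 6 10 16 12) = (0 7 2 16 12)(6 10 13 9) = [7, 1, 16, 3, 4, 5, 10, 2, 8, 6, 13, 11, 0, 9, 14, 15, 12]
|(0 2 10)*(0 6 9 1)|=6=|(0 2 10 6 9 1)|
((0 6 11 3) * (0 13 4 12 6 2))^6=(13)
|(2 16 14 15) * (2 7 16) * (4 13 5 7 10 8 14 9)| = 12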